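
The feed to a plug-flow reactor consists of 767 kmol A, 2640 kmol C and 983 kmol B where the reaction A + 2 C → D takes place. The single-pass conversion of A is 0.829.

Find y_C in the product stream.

A reacted = 0.829 × 767 = 635.8 kmol; ν_A = −1, so ξ = 635.8/1 = 635.8 kmol.
Outlet amounts (n = n₀ + ν ξ):
  A: 767 − 1(635.8) = 131.2
  C: 2640 − 2(635.8) = 1368
  D: 0 + 1(635.8) = 635.8
  B: 983 (inert)
Total out = 3118 kmol; y_C = 1368 / 3118 = 0.4388.

0.439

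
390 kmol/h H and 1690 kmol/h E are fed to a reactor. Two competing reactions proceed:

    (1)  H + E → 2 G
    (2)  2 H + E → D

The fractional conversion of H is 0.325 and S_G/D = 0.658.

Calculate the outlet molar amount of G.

Conversion of H: H consumed = 0.325 × 390 = 126.8 kmol/h = 1ξ₁ + 2ξ₂.
Selectivity: 2ξ₁ / (1ξ₂) = 0.658 → ξ₁ = 0.329 ξ₂.
Substitute: (1·0.329 + 2) ξ₂ = 126.8 → ξ₂ = 54.42 kmol/h, ξ₁ = 17.91 kmol/h.
Outlet amounts (n = n₀ + Σ ν·ξ):
  H: 390 − 1(17.91) − 2(54.42) = 263.2
  E: 1690 − 1(17.91) − 1(54.42) = 1618
  G: 0 + 2(17.91) = 35.81
  D: 0 + 1(54.42) = 54.42

35.8 kmol/h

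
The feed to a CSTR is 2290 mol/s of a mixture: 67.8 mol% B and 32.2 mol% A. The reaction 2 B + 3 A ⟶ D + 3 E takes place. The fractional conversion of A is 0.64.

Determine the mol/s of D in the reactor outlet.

A reacted = 0.64 × 737.4 = 471.9 mol/s; ν_A = −3, so ξ = 471.9/3 = 157.3 mol/s.
Outlet amounts (n = n₀ + ν ξ):
  B: 1553 − 2(157.3) = 1238
  A: 737.4 − 3(157.3) = 265.5
  D: 0 + 1(157.3) = 157.3
  E: 0 + 3(157.3) = 471.9

157 mol/s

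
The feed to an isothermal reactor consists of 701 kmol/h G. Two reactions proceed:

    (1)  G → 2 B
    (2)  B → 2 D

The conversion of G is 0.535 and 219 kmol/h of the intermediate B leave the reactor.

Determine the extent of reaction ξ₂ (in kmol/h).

ξ₂ = 531 kmol/h

Conversion of G: G consumed = 1ξ₁ = 0.535 × 701 → ξ₁ = 375 kmol/h.
B balance: n_B = 0 + 2ξ₁ − 1ξ₂ = 219 → ξ₂ = (2·375 − 219)/1 = 531.1 kmol/h.
Outlet amounts (n = n₀ + Σ ν·ξ):
  G: 701 − 1(375) = 326
  B: 0 + 2(375) − 1(531.1) = 219
  D: 0 + 2(531.1) = 1062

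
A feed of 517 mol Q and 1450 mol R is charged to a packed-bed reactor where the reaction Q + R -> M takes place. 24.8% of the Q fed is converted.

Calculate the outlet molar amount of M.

Q reacted = 0.248 × 517 = 128.2 mol; ν_Q = −1, so ξ = 128.2/1 = 128.2 mol.
Outlet amounts (n = n₀ + ν ξ):
  Q: 517 − 1(128.2) = 388.8
  R: 1450 − 1(128.2) = 1322
  M: 0 + 1(128.2) = 128.2

128 mol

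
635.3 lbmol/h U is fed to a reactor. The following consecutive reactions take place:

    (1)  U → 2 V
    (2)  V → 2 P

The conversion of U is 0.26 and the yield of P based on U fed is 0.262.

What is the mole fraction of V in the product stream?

0.28

Conversion of U: U consumed = 1ξ₁ = 0.26 × 635.3 → ξ₁ = 165.2 lbmol/h.
Yield of P: 2ξ₂ / 635.3 = 0.262 → ξ₂ = 83.22 lbmol/h.
Outlet amounts (n = n₀ + Σ ν·ξ):
  U: 635.3 − 1(165.2) = 470.1
  V: 0 + 2(165.2) − 1(83.22) = 247.1
  P: 0 + 2(83.22) = 166.4
Total out = 883.7 lbmol/h; y_V = 247.1 / 883.7 = 0.2797.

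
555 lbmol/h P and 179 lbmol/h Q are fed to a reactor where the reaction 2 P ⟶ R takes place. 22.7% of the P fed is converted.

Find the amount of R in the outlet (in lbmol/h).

P reacted = 0.227 × 555 = 126 lbmol/h; ν_P = −2, so ξ = 126/2 = 62.99 lbmol/h.
Outlet amounts (n = n₀ + ν ξ):
  P: 555 − 2(62.99) = 429
  R: 0 + 1(62.99) = 62.99
  Q: 179 (inert)

63 lbmol/h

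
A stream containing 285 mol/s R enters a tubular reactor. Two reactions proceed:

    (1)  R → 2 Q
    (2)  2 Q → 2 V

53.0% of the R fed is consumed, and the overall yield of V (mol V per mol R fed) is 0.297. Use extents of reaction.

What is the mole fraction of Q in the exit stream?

Conversion of R: R consumed = 1ξ₁ = 0.53 × 285 → ξ₁ = 151.1 mol/s.
Yield of V: 2ξ₂ / 285 = 0.297 → ξ₂ = 42.32 mol/s.
Outlet amounts (n = n₀ + Σ ν·ξ):
  R: 285 − 1(151.1) = 133.9
  Q: 0 + 2(151.1) − 2(42.32) = 217.5
  V: 0 + 2(42.32) = 84.64
Total out = 436.1 mol/s; y_Q = 217.5 / 436.1 = 0.4987.

0.499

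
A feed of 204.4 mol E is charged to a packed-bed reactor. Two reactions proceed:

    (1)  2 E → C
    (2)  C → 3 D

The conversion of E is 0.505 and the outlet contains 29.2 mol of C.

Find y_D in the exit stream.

Conversion of E: E consumed = 2ξ₁ = 0.505 × 204.4 → ξ₁ = 51.61 mol.
C balance: n_C = 0 + 1ξ₁ − 1ξ₂ = 29.2 → ξ₂ = (1·51.61 − 29.2)/1 = 22.41 mol.
Outlet amounts (n = n₀ + Σ ν·ξ):
  E: 204.4 − 2(51.61) = 101.2
  C: 0 + 1(51.61) − 1(22.41) = 29.2
  D: 0 + 3(22.41) = 67.23
Total out = 197.6 mol; y_D = 67.23 / 197.6 = 0.3402.

0.34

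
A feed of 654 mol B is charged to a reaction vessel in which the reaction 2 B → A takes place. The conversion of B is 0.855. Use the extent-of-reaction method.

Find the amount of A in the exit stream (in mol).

280 mol

B reacted = 0.855 × 654 = 559.2 mol; ν_B = −2, so ξ = 559.2/2 = 279.6 mol.
Outlet amounts (n = n₀ + ν ξ):
  B: 654 − 2(279.6) = 94.83
  A: 0 + 1(279.6) = 279.6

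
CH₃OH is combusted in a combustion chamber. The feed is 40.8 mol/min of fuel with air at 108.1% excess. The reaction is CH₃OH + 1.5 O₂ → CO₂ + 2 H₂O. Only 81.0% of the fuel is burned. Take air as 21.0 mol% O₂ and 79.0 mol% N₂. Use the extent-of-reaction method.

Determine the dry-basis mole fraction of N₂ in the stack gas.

0.802

Stoichiometric O₂ = 1.5 × 40.8 = 61.2 mol/min; O₂ fed = 61.2 × 2.081 = 127.4 mol/min.
N₂ fed = 127.4 × 79/21 = 479.1 mol/min.
Fuel reacted = 0.81 × 40.8 → ξ = 33.05 mol/min.
Outlet (n = n₀ + ν ξ):
  CH₃OH: 40.8 − 1(33.05) = 7.752
  O₂: 127.4 − 1.5(33.05) = 77.79
  N₂: 479.1 (inert)
  CO₂: 0 + 1(33.05) = 33.05
  H₂O: 0 + 2(33.05) = 66.1
Dry total = 597.7 mol/min; y_N₂ (dry) = 479.1 / 597.7 = 0.8016.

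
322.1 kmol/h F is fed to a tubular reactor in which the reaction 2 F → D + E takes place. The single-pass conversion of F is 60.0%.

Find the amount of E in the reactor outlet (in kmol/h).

96.6 kmol/h

F reacted = 0.6 × 322.1 = 193.3 kmol/h; ν_F = −2, so ξ = 193.3/2 = 96.63 kmol/h.
Outlet amounts (n = n₀ + ν ξ):
  F: 322.1 − 2(96.63) = 128.8
  D: 0 + 1(96.63) = 96.63
  E: 0 + 1(96.63) = 96.63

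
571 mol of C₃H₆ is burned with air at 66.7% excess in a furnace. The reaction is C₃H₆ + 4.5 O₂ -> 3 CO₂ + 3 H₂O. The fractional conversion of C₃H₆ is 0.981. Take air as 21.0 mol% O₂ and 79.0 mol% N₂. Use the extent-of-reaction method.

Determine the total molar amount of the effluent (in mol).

21200 mol

Stoichiometric O₂ = 4.5 × 571 = 2570 mol; O₂ fed = 2570 × 1.667 = 4283 mol.
N₂ fed = 4283 × 79/21 = 16110 mol.
Fuel reacted = 0.981 × 571 → ξ = 560.2 mol.
Outlet (n = n₀ + ν ξ):
  C₃H₆: 571 − 1(560.2) = 10.85
  O₂: 4283 − 4.5(560.2) = 1763
  N₂: 16110 (inert)
  CO₂: 0 + 3(560.2) = 1680
  H₂O: 0 + 3(560.2) = 1680
Total out = 10.85 + 1763 + 16110 + 1680 + 1680 = 21250 mol.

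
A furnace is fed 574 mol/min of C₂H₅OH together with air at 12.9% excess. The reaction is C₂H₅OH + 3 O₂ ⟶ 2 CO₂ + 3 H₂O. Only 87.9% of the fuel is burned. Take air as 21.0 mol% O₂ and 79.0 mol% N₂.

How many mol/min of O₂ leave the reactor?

Stoichiometric O₂ = 3 × 574 = 1722 mol/min; O₂ fed = 1722 × 1.129 = 1944 mol/min.
N₂ fed = 1944 × 79/21 = 7314 mol/min.
Fuel reacted = 0.879 × 574 → ξ = 504.5 mol/min.
Outlet (n = n₀ + ν ξ):
  C₂H₅OH: 574 − 1(504.5) = 69.45
  O₂: 1944 − 3(504.5) = 430.5
  N₂: 7314 (inert)
  CO₂: 0 + 2(504.5) = 1009
  H₂O: 0 + 3(504.5) = 1514

430 mol/min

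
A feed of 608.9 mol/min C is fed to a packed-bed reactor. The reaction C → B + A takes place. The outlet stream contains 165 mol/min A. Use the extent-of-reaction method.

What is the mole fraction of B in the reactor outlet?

For A: n = n₀ + 1ξ → 165 = 0 + 1ξ, giving ξ = 165 mol/min.
Outlet amounts (n = n₀ + ν ξ):
  C: 608.9 − 1(165) = 443.9
  B: 0 + 1(165) = 165
  A: 0 + 1(165) = 165
Total out = 773.9 mol/min; y_B = 165 / 773.9 = 0.2132.

0.213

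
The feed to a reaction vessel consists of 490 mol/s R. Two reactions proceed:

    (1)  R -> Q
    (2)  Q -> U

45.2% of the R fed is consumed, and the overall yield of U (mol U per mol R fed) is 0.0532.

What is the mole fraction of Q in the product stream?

Conversion of R: R consumed = 1ξ₁ = 0.452 × 490 → ξ₁ = 221.5 mol/s.
Yield of U: 1ξ₂ / 490 = 0.0532 → ξ₂ = 26.07 mol/s.
Outlet amounts (n = n₀ + Σ ν·ξ):
  R: 490 − 1(221.5) = 268.5
  Q: 0 + 1(221.5) − 1(26.07) = 195.4
  U: 0 + 1(26.07) = 26.07
Total out = 490 mol/s; y_Q = 195.4 / 490 = 0.3988.

0.399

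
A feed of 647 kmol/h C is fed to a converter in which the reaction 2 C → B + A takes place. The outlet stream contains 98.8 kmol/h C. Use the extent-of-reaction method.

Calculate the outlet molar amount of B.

274 kmol/h

For C: n = n₀ − 2ξ → 98.8 = 647 − 2ξ, giving ξ = 274.1 kmol/h.
Outlet amounts (n = n₀ + ν ξ):
  C: 647 − 2(274.1) = 98.8
  B: 0 + 1(274.1) = 274.1
  A: 0 + 1(274.1) = 274.1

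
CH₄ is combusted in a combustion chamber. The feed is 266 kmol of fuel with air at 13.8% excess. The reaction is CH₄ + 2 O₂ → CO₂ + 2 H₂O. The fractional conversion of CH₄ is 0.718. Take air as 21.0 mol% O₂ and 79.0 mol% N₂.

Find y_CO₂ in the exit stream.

Stoichiometric O₂ = 2 × 266 = 532 kmol; O₂ fed = 532 × 1.138 = 605.4 kmol.
N₂ fed = 605.4 × 79/21 = 2278 kmol.
Fuel reacted = 0.718 × 266 → ξ = 191 kmol.
Outlet (n = n₀ + ν ξ):
  CH₄: 266 − 1(191) = 75.01
  O₂: 605.4 − 2(191) = 223.4
  N₂: 2278 (inert)
  CO₂: 0 + 1(191) = 191
  H₂O: 0 + 2(191) = 382
Total out = 3149 kmol; y_CO₂ = 191 / 3149 = 0.06065.

0.0607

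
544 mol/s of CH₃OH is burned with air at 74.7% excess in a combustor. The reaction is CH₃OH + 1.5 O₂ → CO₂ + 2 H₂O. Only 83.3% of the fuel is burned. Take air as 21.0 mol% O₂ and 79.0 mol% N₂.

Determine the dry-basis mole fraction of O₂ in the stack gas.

0.112

Stoichiometric O₂ = 1.5 × 544 = 816 mol/s; O₂ fed = 816 × 1.747 = 1426 mol/s.
N₂ fed = 1426 × 79/21 = 5363 mol/s.
Fuel reacted = 0.833 × 544 → ξ = 453.2 mol/s.
Outlet (n = n₀ + ν ξ):
  CH₃OH: 544 − 1(453.2) = 90.85
  O₂: 1426 − 1.5(453.2) = 745.8
  N₂: 5363 (inert)
  CO₂: 0 + 1(453.2) = 453.2
  H₂O: 0 + 2(453.2) = 906.3
Dry total = 6653 mol/s; y_O₂ (dry) = 745.8 / 6653 = 0.1121.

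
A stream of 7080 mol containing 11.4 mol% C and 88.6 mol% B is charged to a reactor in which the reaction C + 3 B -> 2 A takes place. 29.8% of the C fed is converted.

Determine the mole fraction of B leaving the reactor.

0.841

C reacted = 0.298 × 807.1 = 240.5 mol; ν_C = −1, so ξ = 240.5/1 = 240.5 mol.
Outlet amounts (n = n₀ + ν ξ):
  C: 807.1 − 1(240.5) = 566.6
  B: 6273 − 3(240.5) = 5551
  A: 0 + 2(240.5) = 481
Total out = 6599 mol; y_B = 5551 / 6599 = 0.8412.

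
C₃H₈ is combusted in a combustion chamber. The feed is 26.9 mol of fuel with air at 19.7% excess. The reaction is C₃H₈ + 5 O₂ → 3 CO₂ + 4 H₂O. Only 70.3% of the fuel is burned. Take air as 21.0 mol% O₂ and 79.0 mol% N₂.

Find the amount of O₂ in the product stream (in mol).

66.4 mol

Stoichiometric O₂ = 5 × 26.9 = 134.5 mol; O₂ fed = 134.5 × 1.197 = 161 mol.
N₂ fed = 161 × 79/21 = 605.7 mol.
Fuel reacted = 0.703 × 26.9 → ξ = 18.91 mol.
Outlet (n = n₀ + ν ξ):
  C₃H₈: 26.9 − 1(18.91) = 7.989
  O₂: 161 − 5(18.91) = 66.44
  N₂: 605.7 (inert)
  CO₂: 0 + 3(18.91) = 56.73
  H₂O: 0 + 4(18.91) = 75.64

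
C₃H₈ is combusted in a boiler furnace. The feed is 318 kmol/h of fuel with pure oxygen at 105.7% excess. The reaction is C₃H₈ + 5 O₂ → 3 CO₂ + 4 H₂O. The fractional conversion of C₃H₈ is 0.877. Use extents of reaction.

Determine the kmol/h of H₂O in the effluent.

1120 kmol/h

Stoichiometric O₂ = 5 × 318 = 1590 kmol/h; O₂ fed = 1590 × 2.057 = 3271 kmol/h.
Fuel reacted = 0.877 × 318 → ξ = 278.9 kmol/h.
Outlet (n = n₀ + ν ξ):
  C₃H₈: 318 − 1(278.9) = 39.11
  O₂: 3271 − 5(278.9) = 1876
  CO₂: 0 + 3(278.9) = 836.7
  H₂O: 0 + 4(278.9) = 1116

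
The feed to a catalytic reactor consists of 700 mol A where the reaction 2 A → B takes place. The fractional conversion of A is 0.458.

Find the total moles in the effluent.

A reacted = 0.458 × 700 = 320.6 mol; ν_A = −2, so ξ = 320.6/2 = 160.3 mol.
Outlet amounts (n = n₀ + ν ξ):
  A: 700 − 2(160.3) = 379.4
  B: 0 + 1(160.3) = 160.3
Total out = 379.4 + 160.3 = 539.7 mol.

540 mol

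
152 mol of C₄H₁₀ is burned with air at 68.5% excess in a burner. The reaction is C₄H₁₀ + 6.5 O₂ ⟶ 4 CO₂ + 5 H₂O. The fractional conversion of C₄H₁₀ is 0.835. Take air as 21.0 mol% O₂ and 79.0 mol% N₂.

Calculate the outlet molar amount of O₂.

840 mol

Stoichiometric O₂ = 6.5 × 152 = 988 mol; O₂ fed = 988 × 1.685 = 1665 mol.
N₂ fed = 1665 × 79/21 = 6263 mol.
Fuel reacted = 0.835 × 152 → ξ = 126.9 mol.
Outlet (n = n₀ + ν ξ):
  C₄H₁₀: 152 − 1(126.9) = 25.08
  O₂: 1665 − 6.5(126.9) = 839.8
  N₂: 6263 (inert)
  CO₂: 0 + 4(126.9) = 507.7
  H₂O: 0 + 5(126.9) = 634.6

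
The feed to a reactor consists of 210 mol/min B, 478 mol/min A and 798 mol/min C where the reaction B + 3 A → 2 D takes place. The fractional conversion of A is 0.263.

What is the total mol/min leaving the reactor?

A reacted = 0.263 × 478 = 125.7 mol/min; ν_A = −3, so ξ = 125.7/3 = 41.9 mol/min.
Outlet amounts (n = n₀ + ν ξ):
  B: 210 − 1(41.9) = 168.1
  A: 478 − 3(41.9) = 352.3
  D: 0 + 2(41.9) = 83.81
  C: 798 (inert)
Total out = 168.1 + 352.3 + 83.81 + 798 = 1402 mol/min.

1400 mol/min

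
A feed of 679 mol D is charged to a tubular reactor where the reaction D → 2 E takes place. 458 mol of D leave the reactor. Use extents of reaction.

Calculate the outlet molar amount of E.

442 mol

For D: n = n₀ − 1ξ → 458 = 679 − 1ξ, giving ξ = 221 mol.
Outlet amounts (n = n₀ + ν ξ):
  D: 679 − 1(221) = 458
  E: 0 + 2(221) = 442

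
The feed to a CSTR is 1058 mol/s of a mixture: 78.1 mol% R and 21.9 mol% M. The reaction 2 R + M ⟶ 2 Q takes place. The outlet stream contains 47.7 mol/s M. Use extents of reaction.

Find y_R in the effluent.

For M: n = n₀ − 1ξ → 47.7 = 231.7 − 1ξ, giving ξ = 184 mol/s.
Outlet amounts (n = n₀ + ν ξ):
  R: 826.3 − 2(184) = 458.3
  M: 231.7 − 1(184) = 47.7
  Q: 0 + 2(184) = 368
Total out = 874 mol/s; y_R = 458.3 / 874 = 0.5244.

0.524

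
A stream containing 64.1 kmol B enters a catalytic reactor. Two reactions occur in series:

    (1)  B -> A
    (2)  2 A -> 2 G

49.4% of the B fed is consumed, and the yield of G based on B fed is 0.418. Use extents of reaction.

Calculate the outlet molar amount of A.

4.87 kmol

Conversion of B: B consumed = 1ξ₁ = 0.494 × 64.1 → ξ₁ = 31.67 kmol.
Yield of G: 2ξ₂ / 64.1 = 0.418 → ξ₂ = 13.4 kmol.
Outlet amounts (n = n₀ + Σ ν·ξ):
  B: 64.1 − 1(31.67) = 32.43
  A: 0 + 1(31.67) − 2(13.4) = 4.872
  G: 0 + 2(13.4) = 26.79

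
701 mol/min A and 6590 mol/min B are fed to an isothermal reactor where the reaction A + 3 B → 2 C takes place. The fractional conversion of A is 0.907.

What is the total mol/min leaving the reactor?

6020 mol/min

A reacted = 0.907 × 701 = 635.8 mol/min; ν_A = −1, so ξ = 635.8/1 = 635.8 mol/min.
Outlet amounts (n = n₀ + ν ξ):
  A: 701 − 1(635.8) = 65.19
  B: 6590 − 3(635.8) = 4683
  C: 0 + 2(635.8) = 1272
Total out = 65.19 + 4683 + 1272 = 6019 mol/min.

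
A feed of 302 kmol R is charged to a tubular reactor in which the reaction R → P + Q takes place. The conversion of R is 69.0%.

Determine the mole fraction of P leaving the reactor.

R reacted = 0.69 × 302 = 208.4 kmol; ν_R = −1, so ξ = 208.4/1 = 208.4 kmol.
Outlet amounts (n = n₀ + ν ξ):
  R: 302 − 1(208.4) = 93.62
  P: 0 + 1(208.4) = 208.4
  Q: 0 + 1(208.4) = 208.4
Total out = 510.4 kmol; y_P = 208.4 / 510.4 = 0.4083.

0.408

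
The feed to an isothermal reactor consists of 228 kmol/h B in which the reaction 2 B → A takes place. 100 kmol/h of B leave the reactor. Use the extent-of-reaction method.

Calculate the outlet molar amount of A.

For B: n = n₀ − 2ξ → 100 = 228 − 2ξ, giving ξ = 64 kmol/h.
Outlet amounts (n = n₀ + ν ξ):
  B: 228 − 2(64) = 100
  A: 0 + 1(64) = 64

64 kmol/h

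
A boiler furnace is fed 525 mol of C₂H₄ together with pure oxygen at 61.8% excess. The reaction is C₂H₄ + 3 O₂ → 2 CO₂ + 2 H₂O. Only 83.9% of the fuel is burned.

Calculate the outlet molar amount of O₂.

Stoichiometric O₂ = 3 × 525 = 1575 mol; O₂ fed = 1575 × 1.618 = 2548 mol.
Fuel reacted = 0.839 × 525 → ξ = 440.5 mol.
Outlet (n = n₀ + ν ξ):
  C₂H₄: 525 − 1(440.5) = 84.53
  O₂: 2548 − 3(440.5) = 1227
  CO₂: 0 + 2(440.5) = 880.9
  H₂O: 0 + 2(440.5) = 880.9

1230 mol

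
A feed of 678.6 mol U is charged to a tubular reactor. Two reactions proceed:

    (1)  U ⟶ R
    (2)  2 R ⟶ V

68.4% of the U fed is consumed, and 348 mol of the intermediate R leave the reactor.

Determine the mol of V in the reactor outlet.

58.1 mol

Conversion of U: U consumed = 1ξ₁ = 0.684 × 678.6 → ξ₁ = 464.2 mol.
R balance: n_R = 0 + 1ξ₁ − 2ξ₂ = 348 → ξ₂ = (1·464.2 − 348)/2 = 58.08 mol.
Outlet amounts (n = n₀ + Σ ν·ξ):
  U: 678.6 − 1(464.2) = 214.4
  R: 0 + 1(464.2) − 2(58.08) = 348
  V: 0 + 1(58.08) = 58.08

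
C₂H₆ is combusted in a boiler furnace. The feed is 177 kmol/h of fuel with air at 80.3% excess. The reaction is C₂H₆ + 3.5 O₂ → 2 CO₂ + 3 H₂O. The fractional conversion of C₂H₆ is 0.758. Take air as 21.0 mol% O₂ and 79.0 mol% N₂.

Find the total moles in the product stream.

5560 kmol/h

Stoichiometric O₂ = 3.5 × 177 = 619.5 kmol/h; O₂ fed = 619.5 × 1.803 = 1117 kmol/h.
N₂ fed = 1117 × 79/21 = 4202 kmol/h.
Fuel reacted = 0.758 × 177 → ξ = 134.2 kmol/h.
Outlet (n = n₀ + ν ξ):
  C₂H₆: 177 − 1(134.2) = 42.83
  O₂: 1117 − 3.5(134.2) = 647.4
  N₂: 4202 (inert)
  CO₂: 0 + 2(134.2) = 268.3
  H₂O: 0 + 3(134.2) = 402.5
Total out = 42.83 + 647.4 + 4202 + 268.3 + 402.5 = 5563 kmol/h.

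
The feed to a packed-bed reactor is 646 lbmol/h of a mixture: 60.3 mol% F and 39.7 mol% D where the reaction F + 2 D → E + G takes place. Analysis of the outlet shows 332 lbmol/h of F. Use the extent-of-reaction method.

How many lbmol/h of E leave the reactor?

For F: n = n₀ − 1ξ → 332 = 389.5 − 1ξ, giving ξ = 57.54 lbmol/h.
Outlet amounts (n = n₀ + ν ξ):
  F: 389.5 − 1(57.54) = 332
  D: 256.5 − 2(57.54) = 141.4
  E: 0 + 1(57.54) = 57.54
  G: 0 + 1(57.54) = 57.54

57.5 lbmol/h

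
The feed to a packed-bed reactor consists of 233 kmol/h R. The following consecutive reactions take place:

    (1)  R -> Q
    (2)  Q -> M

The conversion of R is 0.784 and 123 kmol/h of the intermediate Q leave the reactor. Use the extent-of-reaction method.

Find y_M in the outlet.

Conversion of R: R consumed = 1ξ₁ = 0.784 × 233 → ξ₁ = 182.7 kmol/h.
Q balance: n_Q = 0 + 1ξ₁ − 1ξ₂ = 123 → ξ₂ = (1·182.7 − 123)/1 = 59.67 kmol/h.
Outlet amounts (n = n₀ + Σ ν·ξ):
  R: 233 − 1(182.7) = 50.33
  Q: 0 + 1(182.7) − 1(59.67) = 123
  M: 0 + 1(59.67) = 59.67
Total out = 233 kmol/h; y_M = 59.67 / 233 = 0.2561.

0.256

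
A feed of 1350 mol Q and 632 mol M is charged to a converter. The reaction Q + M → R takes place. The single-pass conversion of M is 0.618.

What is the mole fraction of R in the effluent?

0.245

M reacted = 0.618 × 632 = 390.6 mol; ν_M = −1, so ξ = 390.6/1 = 390.6 mol.
Outlet amounts (n = n₀ + ν ξ):
  Q: 1350 − 1(390.6) = 959.4
  M: 632 − 1(390.6) = 241.4
  R: 0 + 1(390.6) = 390.6
Total out = 1591 mol; y_R = 390.6 / 1591 = 0.2454.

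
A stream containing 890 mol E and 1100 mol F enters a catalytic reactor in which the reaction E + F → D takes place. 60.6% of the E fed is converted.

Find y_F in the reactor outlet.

0.386

E reacted = 0.606 × 890 = 539.3 mol; ν_E = −1, so ξ = 539.3/1 = 539.3 mol.
Outlet amounts (n = n₀ + ν ξ):
  E: 890 − 1(539.3) = 350.7
  F: 1100 − 1(539.3) = 560.7
  D: 0 + 1(539.3) = 539.3
Total out = 1451 mol; y_F = 560.7 / 1451 = 0.3865.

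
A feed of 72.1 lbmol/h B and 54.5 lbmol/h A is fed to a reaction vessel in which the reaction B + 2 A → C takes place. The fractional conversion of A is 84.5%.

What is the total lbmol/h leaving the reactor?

80.5 lbmol/h

A reacted = 0.845 × 54.5 = 46.05 lbmol/h; ν_A = −2, so ξ = 46.05/2 = 23.03 lbmol/h.
Outlet amounts (n = n₀ + ν ξ):
  B: 72.1 − 1(23.03) = 49.07
  A: 54.5 − 2(23.03) = 8.447
  C: 0 + 1(23.03) = 23.03
Total out = 49.07 + 8.447 + 23.03 = 80.55 lbmol/h.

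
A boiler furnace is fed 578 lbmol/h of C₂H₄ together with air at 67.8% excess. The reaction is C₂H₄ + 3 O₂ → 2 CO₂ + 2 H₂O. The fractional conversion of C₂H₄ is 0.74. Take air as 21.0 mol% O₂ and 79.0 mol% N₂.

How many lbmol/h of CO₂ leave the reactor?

Stoichiometric O₂ = 3 × 578 = 1734 lbmol/h; O₂ fed = 1734 × 1.678 = 2910 lbmol/h.
N₂ fed = 2910 × 79/21 = 10950 lbmol/h.
Fuel reacted = 0.74 × 578 → ξ = 427.7 lbmol/h.
Outlet (n = n₀ + ν ξ):
  C₂H₄: 578 − 1(427.7) = 150.3
  O₂: 2910 − 3(427.7) = 1626
  N₂: 10950 (inert)
  CO₂: 0 + 2(427.7) = 855.4
  H₂O: 0 + 2(427.7) = 855.4

855 lbmol/h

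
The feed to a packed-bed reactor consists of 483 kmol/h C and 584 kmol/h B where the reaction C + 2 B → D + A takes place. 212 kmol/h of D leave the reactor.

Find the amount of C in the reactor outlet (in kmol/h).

For D: n = n₀ + 1ξ → 212 = 0 + 1ξ, giving ξ = 212 kmol/h.
Outlet amounts (n = n₀ + ν ξ):
  C: 483 − 1(212) = 271
  B: 584 − 2(212) = 160
  D: 0 + 1(212) = 212
  A: 0 + 1(212) = 212

271 kmol/h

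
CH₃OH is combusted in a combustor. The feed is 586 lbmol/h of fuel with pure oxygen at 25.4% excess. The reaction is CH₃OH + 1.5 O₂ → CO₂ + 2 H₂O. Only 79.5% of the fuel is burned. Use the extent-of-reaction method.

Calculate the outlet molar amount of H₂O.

932 lbmol/h

Stoichiometric O₂ = 1.5 × 586 = 879 lbmol/h; O₂ fed = 879 × 1.254 = 1102 lbmol/h.
Fuel reacted = 0.795 × 586 → ξ = 465.9 lbmol/h.
Outlet (n = n₀ + ν ξ):
  CH₃OH: 586 − 1(465.9) = 120.1
  O₂: 1102 − 1.5(465.9) = 403.5
  CO₂: 0 + 1(465.9) = 465.9
  H₂O: 0 + 2(465.9) = 931.7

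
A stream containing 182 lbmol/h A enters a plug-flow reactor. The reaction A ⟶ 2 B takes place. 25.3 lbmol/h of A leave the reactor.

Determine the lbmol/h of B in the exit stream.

313 lbmol/h

For A: n = n₀ − 1ξ → 25.3 = 182 − 1ξ, giving ξ = 156.7 lbmol/h.
Outlet amounts (n = n₀ + ν ξ):
  A: 182 − 1(156.7) = 25.3
  B: 0 + 2(156.7) = 313.4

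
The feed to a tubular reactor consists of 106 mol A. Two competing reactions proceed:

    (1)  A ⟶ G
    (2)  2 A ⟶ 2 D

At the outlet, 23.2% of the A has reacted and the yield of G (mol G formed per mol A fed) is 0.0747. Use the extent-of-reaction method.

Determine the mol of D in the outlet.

16.7 mol

Yield of G: 1ξ₁ / 106 = 0.0747 → ξ₁ = 7.918 mol.
Conversion of A: 1ξ₁ + 2ξ₂ = 0.232 × 106 = 24.59 → ξ₂ = 8.337 mol.
Outlet amounts (n = n₀ + Σ ν·ξ):
  A: 106 − 1(7.918) − 2(8.337) = 81.41
  G: 0 + 1(7.918) = 7.918
  D: 0 + 2(8.337) = 16.67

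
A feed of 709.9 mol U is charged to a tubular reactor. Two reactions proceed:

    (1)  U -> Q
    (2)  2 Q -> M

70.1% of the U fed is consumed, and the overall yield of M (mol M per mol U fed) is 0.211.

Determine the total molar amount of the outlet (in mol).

560 mol

Conversion of U: U consumed = 1ξ₁ = 0.701 × 709.9 → ξ₁ = 497.6 mol.
Yield of M: 1ξ₂ / 709.9 = 0.211 → ξ₂ = 149.8 mol.
Outlet amounts (n = n₀ + Σ ν·ξ):
  U: 709.9 − 1(497.6) = 212.3
  Q: 0 + 1(497.6) − 2(149.8) = 198.1
  M: 0 + 1(149.8) = 149.8
Total out = 212.3 + 198.1 + 149.8 = 560.1 mol.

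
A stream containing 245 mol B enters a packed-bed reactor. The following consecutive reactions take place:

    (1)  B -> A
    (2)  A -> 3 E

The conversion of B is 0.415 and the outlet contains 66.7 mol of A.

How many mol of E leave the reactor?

105 mol

Conversion of B: B consumed = 1ξ₁ = 0.415 × 245 → ξ₁ = 101.7 mol.
A balance: n_A = 0 + 1ξ₁ − 1ξ₂ = 66.7 → ξ₂ = (1·101.7 − 66.7)/1 = 34.97 mol.
Outlet amounts (n = n₀ + Σ ν·ξ):
  B: 245 − 1(101.7) = 143.3
  A: 0 + 1(101.7) − 1(34.97) = 66.7
  E: 0 + 3(34.97) = 104.9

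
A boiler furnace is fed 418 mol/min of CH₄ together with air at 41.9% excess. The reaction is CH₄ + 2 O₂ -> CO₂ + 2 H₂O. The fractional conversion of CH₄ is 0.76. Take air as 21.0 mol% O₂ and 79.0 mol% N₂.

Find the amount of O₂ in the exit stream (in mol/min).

551 mol/min

Stoichiometric O₂ = 2 × 418 = 836 mol/min; O₂ fed = 836 × 1.419 = 1186 mol/min.
N₂ fed = 1186 × 79/21 = 4463 mol/min.
Fuel reacted = 0.76 × 418 → ξ = 317.7 mol/min.
Outlet (n = n₀ + ν ξ):
  CH₄: 418 − 1(317.7) = 100.3
  O₂: 1186 − 2(317.7) = 550.9
  N₂: 4463 (inert)
  CO₂: 0 + 1(317.7) = 317.7
  H₂O: 0 + 2(317.7) = 635.4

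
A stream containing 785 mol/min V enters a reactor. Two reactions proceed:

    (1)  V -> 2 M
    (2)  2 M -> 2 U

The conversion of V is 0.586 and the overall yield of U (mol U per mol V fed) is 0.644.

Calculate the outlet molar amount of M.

414 mol/min

Conversion of V: V consumed = 1ξ₁ = 0.586 × 785 → ξ₁ = 460 mol/min.
Yield of U: 2ξ₂ / 785 = 0.644 → ξ₂ = 252.8 mol/min.
Outlet amounts (n = n₀ + Σ ν·ξ):
  V: 785 − 1(460) = 325
  M: 0 + 2(460) − 2(252.8) = 414.5
  U: 0 + 2(252.8) = 505.5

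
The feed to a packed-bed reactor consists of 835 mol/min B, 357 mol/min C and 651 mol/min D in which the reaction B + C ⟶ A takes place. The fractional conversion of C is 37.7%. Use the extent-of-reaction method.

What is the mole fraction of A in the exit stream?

0.0788

C reacted = 0.377 × 357 = 134.6 mol/min; ν_C = −1, so ξ = 134.6/1 = 134.6 mol/min.
Outlet amounts (n = n₀ + ν ξ):
  B: 835 − 1(134.6) = 700.4
  C: 357 − 1(134.6) = 222.4
  A: 0 + 1(134.6) = 134.6
  D: 651 (inert)
Total out = 1708 mol/min; y_A = 134.6 / 1708 = 0.07878.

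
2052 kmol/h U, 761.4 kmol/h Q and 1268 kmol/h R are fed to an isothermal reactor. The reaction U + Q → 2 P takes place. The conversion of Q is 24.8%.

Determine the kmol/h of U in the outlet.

1860 kmol/h

Q reacted = 0.248 × 761.4 = 188.8 kmol/h; ν_Q = −1, so ξ = 188.8/1 = 188.8 kmol/h.
Outlet amounts (n = n₀ + ν ξ):
  U: 2052 − 1(188.8) = 1863
  Q: 761.4 − 1(188.8) = 572.6
  P: 0 + 2(188.8) = 377.7
  R: 1268 (inert)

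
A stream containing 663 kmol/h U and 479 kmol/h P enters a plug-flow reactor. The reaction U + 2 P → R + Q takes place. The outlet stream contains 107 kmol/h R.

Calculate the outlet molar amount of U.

For R: n = n₀ + 1ξ → 107 = 0 + 1ξ, giving ξ = 107 kmol/h.
Outlet amounts (n = n₀ + ν ξ):
  U: 663 − 1(107) = 556
  P: 479 − 2(107) = 265
  R: 0 + 1(107) = 107
  Q: 0 + 1(107) = 107

556 kmol/h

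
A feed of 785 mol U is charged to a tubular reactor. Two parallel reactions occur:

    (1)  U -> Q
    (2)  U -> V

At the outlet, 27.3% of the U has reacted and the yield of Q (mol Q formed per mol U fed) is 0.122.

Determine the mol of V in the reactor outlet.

Yield of Q: 1ξ₁ / 785 = 0.122 → ξ₁ = 95.77 mol.
Conversion of U: 1ξ₁ + 1ξ₂ = 0.273 × 785 = 214.3 → ξ₂ = 118.5 mol.
Outlet amounts (n = n₀ + Σ ν·ξ):
  U: 785 − 1(95.77) − 1(118.5) = 570.7
  Q: 0 + 1(95.77) = 95.77
  V: 0 + 1(118.5) = 118.5

119 mol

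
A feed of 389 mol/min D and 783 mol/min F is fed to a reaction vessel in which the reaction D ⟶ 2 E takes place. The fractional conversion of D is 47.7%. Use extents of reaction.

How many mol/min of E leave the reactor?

371 mol/min

D reacted = 0.477 × 389 = 185.6 mol/min; ν_D = −1, so ξ = 185.6/1 = 185.6 mol/min.
Outlet amounts (n = n₀ + ν ξ):
  D: 389 − 1(185.6) = 203.4
  E: 0 + 2(185.6) = 371.1
  F: 783 (inert)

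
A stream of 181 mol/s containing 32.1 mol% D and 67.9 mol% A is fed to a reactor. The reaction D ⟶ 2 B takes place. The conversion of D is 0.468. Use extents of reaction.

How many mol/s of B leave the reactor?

D reacted = 0.468 × 58.1 = 27.19 mol/s; ν_D = −1, so ξ = 27.19/1 = 27.19 mol/s.
Outlet amounts (n = n₀ + ν ξ):
  D: 58.1 − 1(27.19) = 30.91
  B: 0 + 2(27.19) = 54.38
  A: 122.9 (inert)

54.4 mol/s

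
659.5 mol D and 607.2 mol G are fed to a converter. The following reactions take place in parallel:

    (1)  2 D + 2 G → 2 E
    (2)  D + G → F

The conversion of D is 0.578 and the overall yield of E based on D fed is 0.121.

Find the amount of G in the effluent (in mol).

Yield of E: 2ξ₁ / 659.5 = 0.121 → ξ₁ = 39.9 mol.
Conversion of D: 2ξ₁ + 1ξ₂ = 0.578 × 659.5 = 381.2 → ξ₂ = 301.4 mol.
Outlet amounts (n = n₀ + Σ ν·ξ):
  D: 659.5 − 2(39.9) − 1(301.4) = 278.3
  G: 607.2 − 2(39.9) − 1(301.4) = 226
  E: 0 + 2(39.9) = 79.8
  F: 0 + 1(301.4) = 301.4

226 mol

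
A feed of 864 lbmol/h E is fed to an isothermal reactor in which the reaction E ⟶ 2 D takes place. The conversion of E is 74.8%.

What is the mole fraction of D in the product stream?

0.856

E reacted = 0.748 × 864 = 646.3 lbmol/h; ν_E = −1, so ξ = 646.3/1 = 646.3 lbmol/h.
Outlet amounts (n = n₀ + ν ξ):
  E: 864 − 1(646.3) = 217.7
  D: 0 + 2(646.3) = 1293
Total out = 1510 lbmol/h; y_D = 1293 / 1510 = 0.8558.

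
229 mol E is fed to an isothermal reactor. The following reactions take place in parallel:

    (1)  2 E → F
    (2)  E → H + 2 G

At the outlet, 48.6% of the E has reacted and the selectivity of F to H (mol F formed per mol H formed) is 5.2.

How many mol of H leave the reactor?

Conversion of E: E consumed = 0.486 × 229 = 111.3 mol = 2ξ₁ + 1ξ₂.
Selectivity: 1ξ₁ / (1ξ₂) = 5.2 → ξ₁ = 5.2 ξ₂.
Substitute: (2·5.2 + 1) ξ₂ = 111.3 → ξ₂ = 9.763 mol, ξ₁ = 50.77 mol.
Outlet amounts (n = n₀ + Σ ν·ξ):
  E: 229 − 2(50.77) − 1(9.763) = 117.7
  F: 0 + 1(50.77) = 50.77
  H: 0 + 1(9.763) = 9.763
  G: 0 + 2(9.763) = 19.53

9.76 mol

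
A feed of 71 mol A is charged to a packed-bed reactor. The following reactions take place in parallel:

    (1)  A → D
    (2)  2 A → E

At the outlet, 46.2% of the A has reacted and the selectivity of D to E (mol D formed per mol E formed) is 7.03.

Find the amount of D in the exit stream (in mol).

Conversion of A: A consumed = 0.462 × 71 = 32.8 mol = 1ξ₁ + 2ξ₂.
Selectivity: 1ξ₁ / (1ξ₂) = 7.03 → ξ₁ = 7.03 ξ₂.
Substitute: (1·7.03 + 2) ξ₂ = 32.8 → ξ₂ = 3.633 mol, ξ₁ = 25.54 mol.
Outlet amounts (n = n₀ + Σ ν·ξ):
  A: 71 − 1(25.54) − 2(3.633) = 38.2
  D: 0 + 1(25.54) = 25.54
  E: 0 + 1(3.633) = 3.633

25.5 mol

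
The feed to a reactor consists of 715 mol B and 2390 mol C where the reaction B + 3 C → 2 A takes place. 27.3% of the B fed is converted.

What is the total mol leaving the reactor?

B reacted = 0.273 × 715 = 195.2 mol; ν_B = −1, so ξ = 195.2/1 = 195.2 mol.
Outlet amounts (n = n₀ + ν ξ):
  B: 715 − 1(195.2) = 519.8
  C: 2390 − 3(195.2) = 1804
  A: 0 + 2(195.2) = 390.4
Total out = 519.8 + 1804 + 390.4 = 2715 mol.

2710 mol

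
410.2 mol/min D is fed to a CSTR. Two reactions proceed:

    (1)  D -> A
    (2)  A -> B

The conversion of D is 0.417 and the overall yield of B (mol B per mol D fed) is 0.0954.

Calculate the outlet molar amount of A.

132 mol/min

Conversion of D: D consumed = 1ξ₁ = 0.417 × 410.2 → ξ₁ = 171.1 mol/min.
Yield of B: 1ξ₂ / 410.2 = 0.0954 → ξ₂ = 39.13 mol/min.
Outlet amounts (n = n₀ + Σ ν·ξ):
  D: 410.2 − 1(171.1) = 239.1
  A: 0 + 1(171.1) − 1(39.13) = 131.9
  B: 0 + 1(39.13) = 39.13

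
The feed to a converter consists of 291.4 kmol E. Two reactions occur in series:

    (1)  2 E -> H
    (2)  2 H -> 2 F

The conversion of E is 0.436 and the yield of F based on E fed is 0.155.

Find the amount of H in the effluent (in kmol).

Conversion of E: E consumed = 2ξ₁ = 0.436 × 291.4 → ξ₁ = 63.53 kmol.
Yield of F: 2ξ₂ / 291.4 = 0.155 → ξ₂ = 22.58 kmol.
Outlet amounts (n = n₀ + Σ ν·ξ):
  E: 291.4 − 2(63.53) = 164.3
  H: 0 + 1(63.53) − 2(22.58) = 18.36
  F: 0 + 2(22.58) = 45.17

18.4 kmol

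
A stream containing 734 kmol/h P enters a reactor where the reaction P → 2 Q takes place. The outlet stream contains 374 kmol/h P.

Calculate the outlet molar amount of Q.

720 kmol/h

For P: n = n₀ − 1ξ → 374 = 734 − 1ξ, giving ξ = 360 kmol/h.
Outlet amounts (n = n₀ + ν ξ):
  P: 734 − 1(360) = 374
  Q: 0 + 2(360) = 720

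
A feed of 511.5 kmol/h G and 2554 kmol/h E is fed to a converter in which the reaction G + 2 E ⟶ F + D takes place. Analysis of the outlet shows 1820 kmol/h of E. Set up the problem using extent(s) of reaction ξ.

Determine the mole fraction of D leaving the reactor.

0.136

For E: n = n₀ − 2ξ → 1820 = 2554 − 2ξ, giving ξ = 367 kmol/h.
Outlet amounts (n = n₀ + ν ξ):
  G: 511.5 − 1(367) = 144.5
  E: 2554 − 2(367) = 1820
  F: 0 + 1(367) = 367
  D: 0 + 1(367) = 367
Total out = 2698 kmol/h; y_D = 367 / 2698 = 0.136.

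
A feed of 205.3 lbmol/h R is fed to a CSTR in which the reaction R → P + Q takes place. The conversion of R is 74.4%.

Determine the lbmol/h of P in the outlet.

153 lbmol/h

R reacted = 0.744 × 205.3 = 152.7 lbmol/h; ν_R = −1, so ξ = 152.7/1 = 152.7 lbmol/h.
Outlet amounts (n = n₀ + ν ξ):
  R: 205.3 − 1(152.7) = 52.56
  P: 0 + 1(152.7) = 152.7
  Q: 0 + 1(152.7) = 152.7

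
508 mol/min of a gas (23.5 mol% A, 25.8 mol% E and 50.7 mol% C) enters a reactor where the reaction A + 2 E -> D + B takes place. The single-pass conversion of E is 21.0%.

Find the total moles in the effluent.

494 mol/min

E reacted = 0.21 × 131.1 = 27.52 mol/min; ν_E = −2, so ξ = 27.52/2 = 13.76 mol/min.
Outlet amounts (n = n₀ + ν ξ):
  A: 119.4 − 1(13.76) = 105.6
  E: 131.1 − 2(13.76) = 103.5
  D: 0 + 1(13.76) = 13.76
  B: 0 + 1(13.76) = 13.76
  C: 257.6 (inert)
Total out = 105.6 + 103.5 + 13.76 + 13.76 + 257.6 = 494.2 mol/min.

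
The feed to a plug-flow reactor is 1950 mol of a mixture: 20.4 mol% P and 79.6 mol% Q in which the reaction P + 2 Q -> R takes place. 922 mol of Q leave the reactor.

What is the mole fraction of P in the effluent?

For Q: n = n₀ − 2ξ → 922 = 1552 − 2ξ, giving ξ = 315.1 mol.
Outlet amounts (n = n₀ + ν ξ):
  P: 397.8 − 1(315.1) = 82.7
  Q: 1552 − 2(315.1) = 922
  R: 0 + 1(315.1) = 315.1
Total out = 1320 mol; y_P = 82.7 / 1320 = 0.06266.

0.0627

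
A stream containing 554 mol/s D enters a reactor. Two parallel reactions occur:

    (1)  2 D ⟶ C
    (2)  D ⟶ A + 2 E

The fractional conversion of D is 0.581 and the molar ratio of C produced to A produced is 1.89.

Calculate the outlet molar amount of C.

127 mol/s

Conversion of D: D consumed = 0.581 × 554 = 321.9 mol/s = 2ξ₁ + 1ξ₂.
Selectivity: 1ξ₁ / (1ξ₂) = 1.89 → ξ₁ = 1.89 ξ₂.
Substitute: (2·1.89 + 1) ξ₂ = 321.9 → ξ₂ = 67.34 mol/s, ξ₁ = 127.3 mol/s.
Outlet amounts (n = n₀ + Σ ν·ξ):
  D: 554 − 2(127.3) − 1(67.34) = 232.1
  C: 0 + 1(127.3) = 127.3
  A: 0 + 1(67.34) = 67.34
  E: 0 + 2(67.34) = 134.7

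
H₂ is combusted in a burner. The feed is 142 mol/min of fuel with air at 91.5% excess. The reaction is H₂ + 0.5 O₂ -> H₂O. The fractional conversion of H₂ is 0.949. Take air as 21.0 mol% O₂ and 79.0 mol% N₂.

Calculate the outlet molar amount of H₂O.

135 mol/min

Stoichiometric O₂ = 0.5 × 142 = 71 mol/min; O₂ fed = 71 × 1.915 = 136 mol/min.
N₂ fed = 136 × 79/21 = 511.5 mol/min.
Fuel reacted = 0.949 × 142 → ξ = 134.8 mol/min.
Outlet (n = n₀ + ν ξ):
  H₂: 142 − 1(134.8) = 7.242
  O₂: 136 − 0.5(134.8) = 68.59
  N₂: 511.5 (inert)
  H₂O: 0 + 1(134.8) = 134.8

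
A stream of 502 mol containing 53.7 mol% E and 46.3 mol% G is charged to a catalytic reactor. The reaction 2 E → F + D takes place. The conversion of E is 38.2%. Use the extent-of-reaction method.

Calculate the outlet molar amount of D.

E reacted = 0.382 × 269.6 = 103 mol; ν_E = −2, so ξ = 103/2 = 51.49 mol.
Outlet amounts (n = n₀ + ν ξ):
  E: 269.6 − 2(51.49) = 166.6
  F: 0 + 1(51.49) = 51.49
  D: 0 + 1(51.49) = 51.49
  G: 232.4 (inert)

51.5 mol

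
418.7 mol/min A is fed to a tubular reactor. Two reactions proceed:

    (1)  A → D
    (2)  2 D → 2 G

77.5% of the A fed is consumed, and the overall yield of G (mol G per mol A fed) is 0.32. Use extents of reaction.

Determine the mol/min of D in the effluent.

Conversion of A: A consumed = 1ξ₁ = 0.775 × 418.7 → ξ₁ = 324.5 mol/min.
Yield of G: 2ξ₂ / 418.7 = 0.32 → ξ₂ = 66.99 mol/min.
Outlet amounts (n = n₀ + Σ ν·ξ):
  A: 418.7 − 1(324.5) = 94.21
  D: 0 + 1(324.5) − 2(66.99) = 190.5
  G: 0 + 2(66.99) = 134

191 mol/min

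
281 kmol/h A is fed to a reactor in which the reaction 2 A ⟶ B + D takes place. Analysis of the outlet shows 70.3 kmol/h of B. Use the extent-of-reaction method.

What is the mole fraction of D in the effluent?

For B: n = n₀ + 1ξ → 70.3 = 0 + 1ξ, giving ξ = 70.3 kmol/h.
Outlet amounts (n = n₀ + ν ξ):
  A: 281 − 2(70.3) = 140.4
  B: 0 + 1(70.3) = 70.3
  D: 0 + 1(70.3) = 70.3
Total out = 281 kmol/h; y_D = 70.3 / 281 = 0.2502.

0.25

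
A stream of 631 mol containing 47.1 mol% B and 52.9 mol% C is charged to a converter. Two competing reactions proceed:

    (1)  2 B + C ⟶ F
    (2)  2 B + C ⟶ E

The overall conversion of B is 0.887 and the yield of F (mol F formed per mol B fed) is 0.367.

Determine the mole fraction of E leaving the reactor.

Yield of F: 1ξ₁ / 297.2 = 0.367 → ξ₁ = 109.1 mol.
Conversion of B: 2ξ₁ + 2ξ₂ = 0.887 × 297.2 = 263.6 → ξ₂ = 22.74 mol.
Outlet amounts (n = n₀ + Σ ν·ξ):
  B: 297.2 − 2(109.1) − 2(22.74) = 33.58
  C: 333.8 − 1(109.1) − 1(22.74) = 202
  F: 0 + 1(109.1) = 109.1
  E: 0 + 1(22.74) = 22.74
Total out = 367.4 mol; y_E = 22.74 / 367.4 = 0.06189.

0.0619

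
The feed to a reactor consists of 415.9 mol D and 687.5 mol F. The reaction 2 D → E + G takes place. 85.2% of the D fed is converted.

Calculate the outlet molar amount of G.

D reacted = 0.852 × 415.9 = 354.3 mol; ν_D = −2, so ξ = 354.3/2 = 177.2 mol.
Outlet amounts (n = n₀ + ν ξ):
  D: 415.9 − 2(177.2) = 61.55
  E: 0 + 1(177.2) = 177.2
  G: 0 + 1(177.2) = 177.2
  F: 687.5 (inert)

177 mol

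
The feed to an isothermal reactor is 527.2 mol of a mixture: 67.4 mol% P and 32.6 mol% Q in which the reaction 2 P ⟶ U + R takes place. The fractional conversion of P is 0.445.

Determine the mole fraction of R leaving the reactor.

0.15

P reacted = 0.445 × 355.3 = 158.1 mol; ν_P = −2, so ξ = 158.1/2 = 79.06 mol.
Outlet amounts (n = n₀ + ν ξ):
  P: 355.3 − 2(79.06) = 197.2
  U: 0 + 1(79.06) = 79.06
  R: 0 + 1(79.06) = 79.06
  Q: 171.9 (inert)
Total out = 527.2 mol; y_R = 79.06 / 527.2 = 0.15.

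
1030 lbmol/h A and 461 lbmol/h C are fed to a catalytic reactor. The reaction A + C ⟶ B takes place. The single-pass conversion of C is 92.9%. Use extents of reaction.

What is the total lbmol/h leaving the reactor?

C reacted = 0.929 × 461 = 428.3 lbmol/h; ν_C = −1, so ξ = 428.3/1 = 428.3 lbmol/h.
Outlet amounts (n = n₀ + ν ξ):
  A: 1030 − 1(428.3) = 601.7
  C: 461 − 1(428.3) = 32.73
  B: 0 + 1(428.3) = 428.3
Total out = 601.7 + 32.73 + 428.3 = 1063 lbmol/h.

1060 lbmol/h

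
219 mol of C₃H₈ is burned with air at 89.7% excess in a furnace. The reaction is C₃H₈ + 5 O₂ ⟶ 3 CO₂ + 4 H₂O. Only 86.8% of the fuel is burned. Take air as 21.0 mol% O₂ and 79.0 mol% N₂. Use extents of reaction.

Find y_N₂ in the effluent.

0.759

Stoichiometric O₂ = 5 × 219 = 1095 mol; O₂ fed = 1095 × 1.897 = 2077 mol.
N₂ fed = 2077 × 79/21 = 7814 mol.
Fuel reacted = 0.868 × 219 → ξ = 190.1 mol.
Outlet (n = n₀ + ν ξ):
  C₃H₈: 219 − 1(190.1) = 28.91
  O₂: 2077 − 5(190.1) = 1127
  N₂: 7814 (inert)
  CO₂: 0 + 3(190.1) = 570.3
  H₂O: 0 + 4(190.1) = 760.4
Total out = 10300 mol; y_N₂ = 7814 / 10300 = 0.7586.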